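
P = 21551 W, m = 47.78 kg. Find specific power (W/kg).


Specific power = 21551 W / 47.78 kg = 451.0 W/kg

451.0 W/kg


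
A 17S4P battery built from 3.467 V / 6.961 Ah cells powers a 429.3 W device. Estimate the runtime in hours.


Step 1: E_pack = Ns * V_cell * Np * C_cell = 17 * 3.467 * 4 * 6.961 = 1641.1 Wh
Step 2: t = E_pack / P = 1641.1 / 429.3 = 3.823 hr

3.823 hr


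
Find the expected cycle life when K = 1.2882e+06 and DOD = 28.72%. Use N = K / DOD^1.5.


DOD^1.5 = 153.91
N = K / DOD^1.5 = 1.2882e+06 / 153.91 = 8370

8370 cycles


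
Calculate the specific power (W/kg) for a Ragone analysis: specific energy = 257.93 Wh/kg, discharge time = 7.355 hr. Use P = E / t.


Specific power = 257.93 Wh/kg / 7.355 hr = 35.07 W/kg

35.07 W/kg


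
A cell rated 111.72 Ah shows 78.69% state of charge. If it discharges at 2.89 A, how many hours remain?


Step 1: remaining = SOC/100 * C_total = 78.69/100 * 111.72 = 87.912 Ah
Step 2: t = remaining / I = 87.912 / 2.89 = 30.42 hr

30.42 hr


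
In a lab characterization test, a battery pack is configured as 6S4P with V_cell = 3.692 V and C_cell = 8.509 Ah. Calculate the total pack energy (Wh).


E = Ns * Vcell * Np * Ccell = 6 * 3.692 * 4 * 8.509 = 754.0 Wh

754.0 Wh


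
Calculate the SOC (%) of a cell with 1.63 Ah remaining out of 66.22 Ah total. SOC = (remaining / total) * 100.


SOC = (remaining / total) * 100 = (1.63 / 66.22) * 100 = 2.461%

2.461%


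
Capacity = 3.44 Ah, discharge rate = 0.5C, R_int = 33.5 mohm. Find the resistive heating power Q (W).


Convert: R = 33.5 mohm = 0.0335 ohm
Step 1: I = C_rate * capacity = 0.5 * 3.44 = 1.72 A
Step 2: Q = I^2 * R = 1.72^2 * 0.0335 = 2.9584 * 0.0335 = 0.09911 W

0.09911 W


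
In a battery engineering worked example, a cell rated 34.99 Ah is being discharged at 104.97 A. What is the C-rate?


Rearranging: C_rate = 104.97 / 34.99 = 3C

3C


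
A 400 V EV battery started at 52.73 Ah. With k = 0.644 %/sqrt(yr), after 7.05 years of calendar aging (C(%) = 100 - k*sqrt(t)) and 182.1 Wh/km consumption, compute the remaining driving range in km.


Step 1: capacity retention = 100 - 0.644 * sqrt(7.05) = 100 - 0.644 * 2.6552 = 98.29%
Step 2: C_now = 52.73 * 98.29/100 = 51.828 Ah
Step 3: E_pack = V * C_now = 400 * 51.828 = 20731 Wh
Step 4: range = E_pack / consumption = 20731 / 182.1 = 113.8 km

113.8 km


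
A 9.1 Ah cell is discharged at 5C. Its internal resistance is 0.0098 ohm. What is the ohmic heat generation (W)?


Step 1: I = C_rate * capacity = 5 * 9.1 = 45.5 A
Step 2: Q = I^2 * R = 45.5^2 * 0.0098 = 2070.3 * 0.0098 = 20.29 W

20.29 W


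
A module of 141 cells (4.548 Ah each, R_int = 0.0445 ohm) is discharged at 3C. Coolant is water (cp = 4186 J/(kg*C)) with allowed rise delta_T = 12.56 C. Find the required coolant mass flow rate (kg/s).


Step 1: I = 3 * 4.548 = 13.644 A
Step 2: Q_cell = I^2 * R = 13.644^2 * 0.0445 = 8.2841 W
Step 3: Q_total = 141 * 8.2841 = 1168.1 W
Step 4: m_dot = Q_total / (cp * dT) = 1168.1 / (4186 * 12.56) = 0.02222 kg/s

0.02222 kg/s


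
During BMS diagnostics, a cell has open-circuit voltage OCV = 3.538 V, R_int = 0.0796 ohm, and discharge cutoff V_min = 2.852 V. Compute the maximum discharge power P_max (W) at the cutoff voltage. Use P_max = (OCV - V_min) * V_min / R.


P_max = (OCV - V_min) * V_min / R = (3.538 - 2.852) * 2.852 / 0.0796 = 0.686 * 2.852 / 0.0796 = 24.58 W

24.58 W


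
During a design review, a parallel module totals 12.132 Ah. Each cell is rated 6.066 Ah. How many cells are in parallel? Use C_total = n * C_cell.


n = C_total / C_cell = 12.132 / 6.066 = 2

2


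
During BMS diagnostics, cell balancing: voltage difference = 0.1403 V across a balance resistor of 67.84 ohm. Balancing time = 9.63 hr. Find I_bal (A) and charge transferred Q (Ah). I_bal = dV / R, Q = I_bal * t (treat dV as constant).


I_bal = dV / R = 0.1403 / 67.84 = 0.0020681 A
Q = I_bal * t = 0.0020681 * 9.63 = 0.01992 Ah

I=0.0020681 A, Q=0.01992 Ah


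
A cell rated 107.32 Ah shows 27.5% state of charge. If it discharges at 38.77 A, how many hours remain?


Step 1: remaining = SOC/100 * C_total = 27.5/100 * 107.32 = 29.513 Ah
Step 2: t = remaining / I = 29.513 / 38.77 = 0.7612 hr

0.7612 hr


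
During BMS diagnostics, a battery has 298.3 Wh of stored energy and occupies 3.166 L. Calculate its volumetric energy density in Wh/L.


Volumetric ED = 298.3 Wh / 3.166 L = 94.22 Wh/L

94.22 Wh/L


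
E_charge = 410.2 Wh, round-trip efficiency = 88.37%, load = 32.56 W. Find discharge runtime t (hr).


Step 1: E_discharge = eta/100 * E_charge = 88.37/100 * 410.2 = 362.49 Wh
Step 2: t = E_discharge / P = 362.49 / 32.56 = 11.13 hr

11.13 hr


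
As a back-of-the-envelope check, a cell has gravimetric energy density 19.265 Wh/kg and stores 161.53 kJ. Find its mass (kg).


Convert: E = 161.53 kJ = 44.869 Wh
m = E / ED = 44.869 / 19.265 = 2.329 kg

2.329 kg


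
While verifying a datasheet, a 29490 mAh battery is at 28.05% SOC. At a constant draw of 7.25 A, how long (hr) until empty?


Convert: C_total = 29490 mAh = 29.49 Ah
Step 1: remaining = SOC/100 * C_total = 28.05/100 * 29.49 = 8.2719 Ah
Step 2: t = remaining / I = 8.2719 / 7.25 = 1.141 hr

1.141 hr


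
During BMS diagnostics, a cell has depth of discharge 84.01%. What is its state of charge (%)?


SOC = 100 - DOD = 100 - 84.01 = 15.99%

15.99%


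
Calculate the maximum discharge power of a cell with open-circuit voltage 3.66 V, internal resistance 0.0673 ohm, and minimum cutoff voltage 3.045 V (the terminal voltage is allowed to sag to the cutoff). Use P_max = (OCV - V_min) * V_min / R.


dV = OCV - V_min = 0.615 V (so I_max = dV / R)
P_max = dV * V_min / R = 0.615 * 3.045 / 0.0673 = 27.83 W

27.83 W


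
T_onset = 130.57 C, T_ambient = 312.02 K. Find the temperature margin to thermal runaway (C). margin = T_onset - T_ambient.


Convert: T_ambient = 312.02 K = 38.87 C
margin = 130.57 - 38.87 = 91.7 C

91.7 C


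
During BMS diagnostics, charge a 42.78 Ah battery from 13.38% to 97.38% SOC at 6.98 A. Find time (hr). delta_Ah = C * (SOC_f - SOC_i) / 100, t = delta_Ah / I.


Step 1: dSOC = 97.38% - 13.38% = 84%
Step 2: delta_Ah = 42.78 * 84 / 100 = 35.935 Ah
Step 3: t = 35.935 / 6.98 = 5.148 hr

5.148 hr


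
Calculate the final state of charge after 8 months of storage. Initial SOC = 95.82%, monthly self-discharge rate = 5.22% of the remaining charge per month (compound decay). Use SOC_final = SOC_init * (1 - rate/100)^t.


Monthly retention factor = 1 - 5.22/100 = 0.9478
Over 8 months: factor^8 = 0.65123
SOC_final = 95.82 * 0.65123 = 62.40%

62.40%


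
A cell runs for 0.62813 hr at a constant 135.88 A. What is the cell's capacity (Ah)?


C = I * t = 135.88 * 0.62813 = 85.35 Ah

85.35 Ah


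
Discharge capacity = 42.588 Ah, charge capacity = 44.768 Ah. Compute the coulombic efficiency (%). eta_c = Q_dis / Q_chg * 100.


eta_c = Q_dis / Q_chg * 100 = 42.588 / 44.768 * 100 = 95.13%

95.13%


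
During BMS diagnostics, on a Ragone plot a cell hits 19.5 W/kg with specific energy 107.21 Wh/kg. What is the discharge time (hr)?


t = E / P = 107.21 / 19.5 = 5.498 hr

5.498 hr


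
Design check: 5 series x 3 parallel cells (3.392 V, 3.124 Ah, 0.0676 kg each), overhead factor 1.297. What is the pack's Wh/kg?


Step 1: V_pack = 5 * 3.392 = 16.96 V
Step 2: C_pack = 3 * 3.124 = 9.372 Ah
Step 3: E_pack = V_pack * C_pack = 16.96 * 9.372 = 158.95 Wh
Step 4: m_pack = 5 * 3 * 0.0676 * 1.297 = 1.3152 kg
Step 5: ED = E_pack / m_pack = 158.95 / 1.3152 = 120.9 Wh/kg

120.9 Wh/kg


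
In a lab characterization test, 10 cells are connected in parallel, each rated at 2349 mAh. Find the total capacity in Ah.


Convert: C_cell = 2349 mAh = 2.349 Ah
C_total = 10 * 2.349 = 23.49 Ah

23.49 Ah


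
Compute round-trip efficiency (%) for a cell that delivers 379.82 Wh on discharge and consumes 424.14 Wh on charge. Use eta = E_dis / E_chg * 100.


Round-trip efficiency = 379.82/424.14 * 100% = 89.55%

89.55%


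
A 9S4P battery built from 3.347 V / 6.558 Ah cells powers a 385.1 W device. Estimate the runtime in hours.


Step 1: E_pack = Ns * V_cell * Np * C_cell = 9 * 3.347 * 4 * 6.558 = 790.19 Wh
Step 2: t = E_pack / P = 790.19 / 385.1 = 2.052 hr

2.052 hr


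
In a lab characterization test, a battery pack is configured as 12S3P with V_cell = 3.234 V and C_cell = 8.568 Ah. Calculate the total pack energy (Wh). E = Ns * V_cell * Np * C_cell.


E = Ns * Vcell * Np * Ccell = 12 * 3.234 * 3 * 8.568 = 997.5 Wh

997.5 Wh


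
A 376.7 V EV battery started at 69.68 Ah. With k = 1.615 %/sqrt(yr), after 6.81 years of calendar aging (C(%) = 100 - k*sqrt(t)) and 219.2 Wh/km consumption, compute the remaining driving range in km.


Step 1: capacity retention = 100 - 1.615 * sqrt(6.81) = 100 - 1.615 * 2.6096 = 95.785%
Step 2: C_now = 69.68 * 95.785/100 = 66.743 Ah
Step 3: E_pack = V * C_now = 376.7 * 66.743 = 25142 Wh
Step 4: range = E_pack / consumption = 25142 / 219.2 = 114.7 km

114.7 km


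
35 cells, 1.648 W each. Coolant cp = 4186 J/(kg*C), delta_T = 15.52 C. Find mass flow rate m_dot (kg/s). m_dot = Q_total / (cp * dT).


Step 1: Total heat Q = 35 * 1.648 W = 57.68 W
Step 2: denom = cp * dT = 4186 * 15.52 = 64967
Step 3: m_dot = 57.68 / 64967 = 8.878e-04 kg/s

8.878e-04 kg/s


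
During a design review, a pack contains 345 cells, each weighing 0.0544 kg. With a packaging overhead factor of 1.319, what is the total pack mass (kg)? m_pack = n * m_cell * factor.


m_pack = n * m_cell * overhead = 345 * 0.0544 * 1.319 = 24.75 kg

24.75 kg


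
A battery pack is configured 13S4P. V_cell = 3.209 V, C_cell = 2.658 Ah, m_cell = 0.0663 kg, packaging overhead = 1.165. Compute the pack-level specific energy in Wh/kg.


Step 1: V_pack = 13 * 3.209 = 41.717 V
Step 2: C_pack = 4 * 2.658 = 10.632 Ah
Step 3: E_pack = V_pack * C_pack = 41.717 * 10.632 = 443.54 Wh
Step 4: m_pack = 13 * 4 * 0.0663 * 1.165 = 4.0165 kg
Step 5: ED = E_pack / m_pack = 443.54 / 4.0165 = 110.4 Wh/kg

110.4 Wh/kg


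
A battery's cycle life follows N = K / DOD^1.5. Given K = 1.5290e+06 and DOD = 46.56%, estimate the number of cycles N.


Step 1: DOD^1.5 = 46.56^1.5 = 317.7
Step 2: N = 1.5290e+06 / 317.7 = 4813 cycles

4813 cycles


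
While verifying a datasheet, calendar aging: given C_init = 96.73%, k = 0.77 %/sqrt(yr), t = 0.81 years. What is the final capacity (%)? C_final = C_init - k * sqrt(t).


sqrt(t) = sqrt(0.81) = 0.9
C_final = 96.73 - 0.77 * 0.9 = 96.04%

96.04%


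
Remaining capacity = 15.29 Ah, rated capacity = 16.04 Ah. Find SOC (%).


SOC = (remaining / total) * 100 = (15.29 / 16.04) * 100 = 95.32%

95.32%


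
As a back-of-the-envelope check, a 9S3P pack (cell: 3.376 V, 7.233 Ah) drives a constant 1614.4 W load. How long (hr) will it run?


Step 1: E_pack = Ns * V_cell * Np * C_cell = 9 * 3.376 * 3 * 7.233 = 659.3 Wh
Step 2: t = E_pack / P = 659.3 / 1614.4 = 0.4084 hr

0.4084 hr


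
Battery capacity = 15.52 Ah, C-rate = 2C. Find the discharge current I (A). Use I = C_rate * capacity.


At 2C: I = 2 * 15.52 Ah = 31.04 A

31.04 A


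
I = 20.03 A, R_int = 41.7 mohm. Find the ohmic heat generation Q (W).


Convert: R = 41.7 mohm = 0.0417 ohm
I^2 = 401.2
Q = 401.2 * 0.0417 = 16.73 W

16.73 W


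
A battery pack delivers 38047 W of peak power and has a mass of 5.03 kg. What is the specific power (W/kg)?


Specific power = 38047 W / 5.03 kg = 7564 W/kg

7564 W/kg


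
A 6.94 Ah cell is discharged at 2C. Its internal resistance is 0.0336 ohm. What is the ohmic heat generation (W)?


Step 1: I = C_rate * capacity = 2 * 6.94 = 13.88 A
Step 2: Q = I^2 * R = 13.88^2 * 0.0336 = 192.65 * 0.0336 = 6.473 W

6.473 W


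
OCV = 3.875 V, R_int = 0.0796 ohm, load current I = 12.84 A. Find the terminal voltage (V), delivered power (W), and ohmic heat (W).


Step 1: V_terminal = OCV - I*R = 3.875 - 12.84 * 0.0796 = 2.8529 V
Step 2: P_out = V_terminal * I = 2.8529 * 12.84 = 36.63 W
Step 3: Q = I^2 * R = 12.84^2 * 0.0796 = 13.12 W

V=2.8529 V, P=36.63 W, Q=13.12 W


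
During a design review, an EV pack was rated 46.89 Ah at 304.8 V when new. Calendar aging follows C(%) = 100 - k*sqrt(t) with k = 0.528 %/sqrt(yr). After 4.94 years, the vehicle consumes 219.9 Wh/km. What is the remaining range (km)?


Step 1: capacity retention = 100 - 0.528 * sqrt(4.94) = 100 - 0.528 * 2.2226 = 98.826%
Step 2: C_now = 46.89 * 98.826/100 = 46.34 Ah
Step 3: E_pack = V * C_now = 304.8 * 46.34 = 14124 Wh
Step 4: range = E_pack / consumption = 14124 / 219.9 = 64.23 km

64.23 km


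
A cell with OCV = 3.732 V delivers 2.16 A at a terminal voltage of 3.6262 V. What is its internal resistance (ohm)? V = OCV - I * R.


R = (OCV - V) / I = (3.732 - 3.6262) / 2.16 = 0.04898 ohm

0.04898 ohm


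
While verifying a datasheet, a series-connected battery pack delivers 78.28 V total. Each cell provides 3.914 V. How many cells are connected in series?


n = V_pack / V_cell = 78.28 / 3.914 = 20

20


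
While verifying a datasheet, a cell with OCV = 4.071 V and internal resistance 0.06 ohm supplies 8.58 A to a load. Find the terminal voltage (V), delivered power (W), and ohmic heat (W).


Step 1: V_terminal = OCV - I*R = 4.071 - 8.58 * 0.06 = 3.5562 V
Step 2: P_out = V_terminal * I = 3.5562 * 8.58 = 30.51 W
Step 3: Q = I^2 * R = 8.58^2 * 0.06 = 4.417 W

V=3.5562 V, P=30.51 W, Q=4.417 W


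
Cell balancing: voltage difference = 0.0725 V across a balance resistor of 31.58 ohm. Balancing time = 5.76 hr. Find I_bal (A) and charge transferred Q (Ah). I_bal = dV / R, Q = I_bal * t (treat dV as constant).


I_bal = dV / R = 0.0725 / 31.58 = 0.0022958 A
Q = I_bal * t = 0.0022958 * 5.76 = 0.01322 Ah

I=0.0022958 A, Q=0.01322 Ah


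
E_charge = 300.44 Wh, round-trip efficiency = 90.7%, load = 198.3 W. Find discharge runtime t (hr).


Step 1: E_discharge = eta/100 * E_charge = 90.7/100 * 300.44 = 272.5 Wh
Step 2: t = E_discharge / P = 272.5 / 198.3 = 1.374 hr

1.374 hr


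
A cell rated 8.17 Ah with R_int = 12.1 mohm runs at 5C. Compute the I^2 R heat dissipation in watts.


Convert: R = 12.1 mohm = 0.0121 ohm
Step 1: I = C_rate * capacity = 5 * 8.17 = 40.85 A
Step 2: Q = I^2 * R = 40.85^2 * 0.0121 = 1668.7 * 0.0121 = 20.19 W

20.19 W


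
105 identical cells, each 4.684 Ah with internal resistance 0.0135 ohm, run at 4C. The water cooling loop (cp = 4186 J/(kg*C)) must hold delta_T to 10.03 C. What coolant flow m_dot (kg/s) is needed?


Step 1: I = 4 * 4.684 = 18.736 A
Step 2: Q_cell = I^2 * R = 18.736^2 * 0.0135 = 4.739 W
Step 3: Q_total = 105 * 4.739 = 497.6 W
Step 4: m_dot = Q_total / (cp * dT) = 497.6 / (4186 * 10.03) = 0.01185 kg/s

0.01185 kg/s


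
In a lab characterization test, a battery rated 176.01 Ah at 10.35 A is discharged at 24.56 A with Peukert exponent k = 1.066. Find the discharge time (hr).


Step 1: t_rated = C / I_rated = 176.01 / 10.35 = 17.006 hr
Step 2: ratio = 10.35 / 24.56 = 0.42142
Step 3: ratio^k = 0.42142^1.066 = 0.39806
Step 4: t = t_rated * ratio^k = 17.006 * 0.39806 = 6.769 hr

6.769 hr


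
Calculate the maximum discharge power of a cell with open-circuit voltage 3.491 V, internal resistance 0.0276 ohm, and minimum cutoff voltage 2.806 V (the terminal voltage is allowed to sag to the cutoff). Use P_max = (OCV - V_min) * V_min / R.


dV = OCV - V_min = 0.685 V (so I_max = dV / R)
P_max = dV * V_min / R = 0.685 * 2.806 / 0.0276 = 69.64 W

69.64 W


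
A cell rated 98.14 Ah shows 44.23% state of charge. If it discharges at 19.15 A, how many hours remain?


Step 1: remaining = SOC/100 * C_total = 44.23/100 * 98.14 = 43.407 Ah
Step 2: t = remaining / I = 43.407 / 19.15 = 2.267 hr

2.267 hr


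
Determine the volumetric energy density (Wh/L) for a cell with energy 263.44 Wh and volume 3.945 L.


ED = E / V = 263.44 / 3.945 = 66.78 Wh/L

66.78 Wh/L


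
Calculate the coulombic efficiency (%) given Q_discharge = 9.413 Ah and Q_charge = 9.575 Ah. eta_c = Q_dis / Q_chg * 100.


Coulombic efficiency = 9.413/9.575 * 100% = 98.31%

98.31%


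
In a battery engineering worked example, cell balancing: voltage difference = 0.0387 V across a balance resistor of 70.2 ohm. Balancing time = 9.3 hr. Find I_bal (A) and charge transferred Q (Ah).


I_bal = dV / R = 0.0387 / 70.2 = 5.5128e-04 A
Q = I_bal * t = 5.5128e-04 * 9.3 = 0.005127 Ah

I=5.5128e-04 A, Q=0.005127 Ah


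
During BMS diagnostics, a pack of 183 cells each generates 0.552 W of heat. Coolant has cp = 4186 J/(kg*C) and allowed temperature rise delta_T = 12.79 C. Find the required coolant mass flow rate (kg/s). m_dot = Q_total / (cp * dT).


Step 1: Total heat Q = 183 * 0.552 W = 101.02 W
Step 2: denom = cp * dT = 4186 * 12.79 = 53539
Step 3: m_dot = 101.02 / 53539 = 0.001887 kg/s

0.001887 kg/s


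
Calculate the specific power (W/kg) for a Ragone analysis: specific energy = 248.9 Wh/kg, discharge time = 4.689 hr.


Specific power = 248.9 Wh/kg / 4.689 hr = 53.08 W/kg

53.08 W/kg


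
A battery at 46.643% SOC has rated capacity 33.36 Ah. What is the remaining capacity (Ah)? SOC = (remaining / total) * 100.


remaining = SOC / 100 * total = 46.643 / 100 * 33.36 = 15.56 Ah

15.56 Ah


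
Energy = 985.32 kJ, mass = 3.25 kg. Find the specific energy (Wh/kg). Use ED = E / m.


Convert: E = 985.32 kJ = 273.7 Wh
ED = E / m = 273.7 / 3.25 = 84.22 Wh/kg

84.22 Wh/kg


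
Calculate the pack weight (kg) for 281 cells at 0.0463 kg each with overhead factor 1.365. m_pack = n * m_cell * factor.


Cell mass sum = 281 * 0.0463 = 13.01 kg
With overhead 1.365: m_pack = 13.01 * 1.365 = 17.76 kg

17.76 kg


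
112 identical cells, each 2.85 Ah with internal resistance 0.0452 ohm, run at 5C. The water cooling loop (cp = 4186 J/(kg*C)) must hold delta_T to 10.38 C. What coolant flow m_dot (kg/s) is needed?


Step 1: I = 5 * 2.85 = 14.25 A
Step 2: Q_cell = I^2 * R = 14.25^2 * 0.0452 = 9.1784 W
Step 3: Q_total = 112 * 9.1784 = 1028 W
Step 4: m_dot = Q_total / (cp * dT) = 1028 / (4186 * 10.38) = 0.02366 kg/s

0.02366 kg/s


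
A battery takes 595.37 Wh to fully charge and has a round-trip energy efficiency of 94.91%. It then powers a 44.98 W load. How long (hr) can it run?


Step 1: E_discharge = eta/100 * E_charge = 94.91/100 * 595.37 = 565.07 Wh
Step 2: t = E_discharge / P = 565.07 / 44.98 = 12.56 hr

12.56 hr


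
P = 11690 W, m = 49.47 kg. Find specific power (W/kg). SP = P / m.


SP = P / m = 11690 / 49.47 = 236.3 W/kg

236.3 W/kg


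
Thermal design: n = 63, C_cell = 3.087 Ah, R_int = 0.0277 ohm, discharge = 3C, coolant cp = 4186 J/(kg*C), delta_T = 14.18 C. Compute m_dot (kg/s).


Step 1: I = 3 * 3.087 = 9.261 A
Step 2: Q_cell = I^2 * R = 9.261^2 * 0.0277 = 2.3757 W
Step 3: Q_total = 63 * 2.3757 = 149.67 W
Step 4: m_dot = Q_total / (cp * dT) = 149.67 / (4186 * 14.18) = 0.002522 kg/s

0.002522 kg/s


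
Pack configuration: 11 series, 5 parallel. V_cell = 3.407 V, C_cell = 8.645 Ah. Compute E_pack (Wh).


E = Ns * Vcell * Np * Ccell = 11 * 3.407 * 5 * 8.645 = 1620 Wh

1620 Wh


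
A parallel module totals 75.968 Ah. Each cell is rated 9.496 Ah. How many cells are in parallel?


n = C_total / C_cell = 75.968 / 9.496 = 8

8


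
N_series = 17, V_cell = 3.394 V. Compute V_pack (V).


V_pack = n * V_cell = 17 * 3.394 = 57.698 V

57.698 V


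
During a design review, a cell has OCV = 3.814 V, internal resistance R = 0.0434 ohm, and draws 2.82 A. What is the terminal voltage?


IR drop = 2.82 * 0.0434 = 0.12239 V
V = 3.814 - 0.12239 = 3.692 V

3.692 V


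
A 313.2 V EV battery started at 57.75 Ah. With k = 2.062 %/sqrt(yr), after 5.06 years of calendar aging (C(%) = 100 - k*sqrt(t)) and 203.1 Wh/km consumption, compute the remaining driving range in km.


Step 1: capacity retention = 100 - 2.062 * sqrt(5.06) = 100 - 2.062 * 2.2494 = 95.362%
Step 2: C_now = 57.75 * 95.362/100 = 55.072 Ah
Step 3: E_pack = V * C_now = 313.2 * 55.072 = 17249 Wh
Step 4: range = E_pack / consumption = 17249 / 203.1 = 84.93 km

84.93 km


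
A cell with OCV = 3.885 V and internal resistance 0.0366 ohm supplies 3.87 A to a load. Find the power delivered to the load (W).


Step 1: V_terminal = OCV - I*R = 3.885 - 3.87 * 0.0366 = 3.7434 V
Step 2: P_out = V_terminal * I = 3.7434 * 3.87 = 14.49 W

14.49 W


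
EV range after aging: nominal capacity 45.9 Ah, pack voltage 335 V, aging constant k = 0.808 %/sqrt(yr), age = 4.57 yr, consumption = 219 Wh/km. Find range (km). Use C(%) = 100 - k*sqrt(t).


Step 1: capacity retention = 100 - 0.808 * sqrt(4.57) = 100 - 0.808 * 2.1378 = 98.273%
Step 2: C_now = 45.9 * 98.273/100 = 45.107 Ah
Step 3: E_pack = V * C_now = 335 * 45.107 = 15111 Wh
Step 4: range = E_pack / consumption = 15111 / 219 = 69.00 km

69.00 km


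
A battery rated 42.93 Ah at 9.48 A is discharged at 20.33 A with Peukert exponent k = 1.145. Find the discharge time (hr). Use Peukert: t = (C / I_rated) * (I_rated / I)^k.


Step 1: t_rated = C / I_rated = 42.93 / 9.48 = 4.5285 hr
Step 2: ratio = 9.48 / 20.33 = 0.46631
Step 3: ratio^k = 0.46631^1.145 = 0.41748
Step 4: t = t_rated * ratio^k = 4.5285 * 0.41748 = 1.891 hr

1.891 hr


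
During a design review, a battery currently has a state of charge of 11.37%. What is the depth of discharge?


DOD = 100 - SOC = 100 - 11.37 = 88.63%

88.63%


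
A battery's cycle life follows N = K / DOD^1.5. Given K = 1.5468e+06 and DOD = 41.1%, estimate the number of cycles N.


Step 1: DOD^1.5 = 41.1^1.5 = 263.49
Step 2: N = 1.5468e+06 / 263.49 = 5870 cycles

5870 cycles


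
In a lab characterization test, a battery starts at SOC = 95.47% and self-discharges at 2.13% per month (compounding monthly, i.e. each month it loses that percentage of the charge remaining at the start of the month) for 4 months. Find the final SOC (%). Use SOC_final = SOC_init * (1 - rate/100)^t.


Monthly retention factor = 1 - 2.13/100 = 0.9787
Over 4 months: factor^4 = 0.91748
SOC_final = 95.47 * 0.91748 = 87.59%

87.59%


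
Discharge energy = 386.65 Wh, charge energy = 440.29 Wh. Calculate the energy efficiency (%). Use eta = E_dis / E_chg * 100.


Round-trip efficiency = 386.65/440.29 * 100% = 87.82%

87.82%


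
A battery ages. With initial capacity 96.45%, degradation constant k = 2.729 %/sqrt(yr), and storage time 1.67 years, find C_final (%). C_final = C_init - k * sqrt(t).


sqrt(t) = sqrt(1.67) = 1.2923
C_final = 96.45 - 2.729 * 1.2923 = 92.92%

92.92%


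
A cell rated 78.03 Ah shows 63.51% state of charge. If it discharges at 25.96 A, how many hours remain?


Step 1: remaining = SOC/100 * C_total = 63.51/100 * 78.03 = 49.557 Ah
Step 2: t = remaining / I = 49.557 / 25.96 = 1.909 hr

1.909 hr


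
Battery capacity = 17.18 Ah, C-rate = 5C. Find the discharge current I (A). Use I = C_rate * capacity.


I = C_rate * capacity = 5 * 17.18 = 85.9 A

85.9 A


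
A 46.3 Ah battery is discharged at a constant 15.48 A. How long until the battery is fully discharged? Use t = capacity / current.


Runtime = 46.3 Ah / 15.48 A = 2.991 hr

2.991 hr


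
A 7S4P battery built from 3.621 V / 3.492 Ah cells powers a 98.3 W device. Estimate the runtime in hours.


Step 1: E_pack = Ns * V_cell * Np * C_cell = 7 * 3.621 * 4 * 3.492 = 354.05 Wh
Step 2: t = E_pack / P = 354.05 / 98.3 = 3.602 hr

3.602 hr


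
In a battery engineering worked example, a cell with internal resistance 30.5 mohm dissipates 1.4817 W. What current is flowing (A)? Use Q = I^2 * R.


Convert: R = 30.5 mohm = 0.0305 ohm
I = sqrt(Q / R) = sqrt(1.4817 / 0.0305) = sqrt(48.58) = 6.970 A

6.970 A


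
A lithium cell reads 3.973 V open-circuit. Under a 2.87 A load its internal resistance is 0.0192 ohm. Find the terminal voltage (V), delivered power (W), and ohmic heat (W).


Step 1: V_terminal = OCV - I*R = 3.973 - 2.87 * 0.0192 = 3.9179 V
Step 2: P_out = V_terminal * I = 3.9179 * 2.87 = 11.24 W
Step 3: Q = I^2 * R = 2.87^2 * 0.0192 = 0.1581 W

V=3.9179 V, P=11.24 W, Q=0.1581 W


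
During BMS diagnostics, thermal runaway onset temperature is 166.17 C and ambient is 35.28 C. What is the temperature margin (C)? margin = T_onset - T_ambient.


margin = T_onset - T_ambient = 166.17 - 35.28 = 130.89 C

130.89 C


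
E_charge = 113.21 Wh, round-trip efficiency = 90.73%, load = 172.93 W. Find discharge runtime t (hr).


Step 1: E_discharge = eta/100 * E_charge = 90.73/100 * 113.21 = 102.72 Wh
Step 2: t = E_discharge / P = 102.72 / 172.93 = 0.5940 hr

0.5940 hr


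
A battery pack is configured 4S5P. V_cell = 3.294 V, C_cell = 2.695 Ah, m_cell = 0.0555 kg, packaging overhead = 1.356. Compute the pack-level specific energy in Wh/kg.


Step 1: V_pack = 4 * 3.294 = 13.176 V
Step 2: C_pack = 5 * 2.695 = 13.475 Ah
Step 3: E_pack = V_pack * C_pack = 13.176 * 13.475 = 177.55 Wh
Step 4: m_pack = 4 * 5 * 0.0555 * 1.356 = 1.5052 kg
Step 5: ED = E_pack / m_pack = 177.55 / 1.5052 = 118.0 Wh/kg

118.0 Wh/kg


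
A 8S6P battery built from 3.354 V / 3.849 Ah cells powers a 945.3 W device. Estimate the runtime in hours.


Step 1: E_pack = Ns * V_cell * Np * C_cell = 8 * 3.354 * 6 * 3.849 = 619.66 Wh
Step 2: t = E_pack / P = 619.66 / 945.3 = 0.6555 hr

0.6555 hr


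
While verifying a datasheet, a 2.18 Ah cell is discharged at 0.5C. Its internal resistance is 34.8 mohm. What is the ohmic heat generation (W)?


Convert: R = 34.8 mohm = 0.0348 ohm
Step 1: I = C_rate * capacity = 0.5 * 2.18 = 1.09 A
Step 2: Q = I^2 * R = 1.09^2 * 0.0348 = 1.1881 * 0.0348 = 0.04135 W

0.04135 W


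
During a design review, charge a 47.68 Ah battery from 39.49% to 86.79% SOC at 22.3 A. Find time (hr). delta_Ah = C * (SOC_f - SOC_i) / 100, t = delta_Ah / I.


delta_Ah = 47.68 * (86.79 - 39.49) / 100 = 22.553 Ah
t = delta_Ah / I = 22.553 / 22.3 = 1.011 hr

1.011 hr


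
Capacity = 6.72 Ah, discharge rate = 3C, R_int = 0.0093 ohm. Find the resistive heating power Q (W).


Step 1: I = C_rate * capacity = 3 * 6.72 = 20.16 A
Step 2: Q = I^2 * R = 20.16^2 * 0.0093 = 406.43 * 0.0093 = 3.780 W

3.780 W


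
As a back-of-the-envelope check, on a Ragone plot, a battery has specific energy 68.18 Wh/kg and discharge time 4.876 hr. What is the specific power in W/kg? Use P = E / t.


P_specific = E / t = 68.18 / 4.876 = 13.98 W/kg

13.98 W/kg


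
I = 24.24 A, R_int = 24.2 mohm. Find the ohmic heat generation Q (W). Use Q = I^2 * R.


Convert: R = 24.2 mohm = 0.0242 ohm
Q = I^2 * R = 24.24^2 * 0.0242 = 14.22 W

14.22 W


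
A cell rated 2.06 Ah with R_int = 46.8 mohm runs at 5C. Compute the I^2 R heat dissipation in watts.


Convert: R = 46.8 mohm = 0.0468 ohm
Step 1: I = C_rate * capacity = 5 * 2.06 = 10.3 A
Step 2: Q = I^2 * R = 10.3^2 * 0.0468 = 106.09 * 0.0468 = 4.965 W

4.965 W


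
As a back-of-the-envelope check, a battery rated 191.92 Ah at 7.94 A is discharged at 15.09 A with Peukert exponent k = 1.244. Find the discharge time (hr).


Step 1: t_rated = C / I_rated = 191.92 / 7.94 = 24.171 hr
Step 2: ratio = 7.94 / 15.09 = 0.52618
Step 3: ratio^k = 0.52618^1.244 = 0.44987
Step 4: t = t_rated * ratio^k = 24.171 * 0.44987 = 10.87 hr

10.87 hr


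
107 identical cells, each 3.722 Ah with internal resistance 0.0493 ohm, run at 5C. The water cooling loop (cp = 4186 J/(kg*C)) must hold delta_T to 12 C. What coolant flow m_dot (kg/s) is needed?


Step 1: I = 5 * 3.722 = 18.61 A
Step 2: Q_cell = I^2 * R = 18.61^2 * 0.0493 = 17.074 W
Step 3: Q_total = 107 * 17.074 = 1826.9 W
Step 4: m_dot = Q_total / (cp * dT) = 1826.9 / (4186 * 12) = 0.03637 kg/s

0.03637 kg/s


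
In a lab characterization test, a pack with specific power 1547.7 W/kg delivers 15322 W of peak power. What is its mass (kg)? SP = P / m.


m = P / SP = 15322 / 1547.7 = 9.900 kg

9.900 kg


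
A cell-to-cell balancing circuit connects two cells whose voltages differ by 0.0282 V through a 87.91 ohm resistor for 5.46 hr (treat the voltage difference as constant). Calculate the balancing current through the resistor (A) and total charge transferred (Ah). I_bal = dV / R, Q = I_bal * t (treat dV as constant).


First, Ohm's law: I_bal = 0.0282 V / 87.91 ohm = 3.2078e-04 A
Then Q = I * t = 3.2078e-04 A * 5.46 hr = 0.001751 Ah

I=3.2078e-04 A, Q=0.001751 Ah


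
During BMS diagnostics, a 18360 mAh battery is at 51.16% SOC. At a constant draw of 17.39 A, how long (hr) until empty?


Convert: C_total = 18360 mAh = 18.36 Ah
Step 1: remaining = SOC/100 * C_total = 51.16/100 * 18.36 = 9.393 Ah
Step 2: t = remaining / I = 9.393 / 17.39 = 0.5401 hr

0.5401 hr


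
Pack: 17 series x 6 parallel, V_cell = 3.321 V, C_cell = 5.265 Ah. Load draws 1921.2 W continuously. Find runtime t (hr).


Step 1: E_pack = Ns * V_cell * Np * C_cell = 17 * 3.321 * 6 * 5.265 = 1783.5 Wh
Step 2: t = E_pack / P = 1783.5 / 1921.2 = 0.9283 hr

0.9283 hr


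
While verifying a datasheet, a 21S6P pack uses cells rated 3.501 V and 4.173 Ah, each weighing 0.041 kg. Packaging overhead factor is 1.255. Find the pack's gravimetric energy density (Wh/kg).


Step 1: V_pack = 21 * 3.501 = 73.521 V
Step 2: C_pack = 6 * 4.173 = 25.038 Ah
Step 3: E_pack = V_pack * C_pack = 73.521 * 25.038 = 1840.8 Wh
Step 4: m_pack = 21 * 6 * 0.041 * 1.255 = 6.4833 kg
Step 5: ED = E_pack / m_pack = 1840.8 / 6.4833 = 283.9 Wh/kg

283.9 Wh/kg


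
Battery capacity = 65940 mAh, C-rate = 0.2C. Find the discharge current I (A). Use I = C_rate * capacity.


Convert: capacity = 65940 mAh = 65.94 Ah
At 0.2C: I = 0.2 * 65.94 Ah = 13.188 A

13.188 A


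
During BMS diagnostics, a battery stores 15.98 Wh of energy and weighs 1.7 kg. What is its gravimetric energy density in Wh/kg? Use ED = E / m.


ED = E / m = 15.98 / 1.7 = 9.400 Wh/kg

9.400 Wh/kg


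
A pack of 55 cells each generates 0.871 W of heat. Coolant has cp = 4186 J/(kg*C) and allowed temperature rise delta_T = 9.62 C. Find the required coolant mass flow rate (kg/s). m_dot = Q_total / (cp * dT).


Q_total = 55 * 0.871 = 47.905 W
m_dot = Q_total / (cp * dT) = 47.905 / (4186 * 9.62) = 0.001190 kg/s

0.001190 kg/s


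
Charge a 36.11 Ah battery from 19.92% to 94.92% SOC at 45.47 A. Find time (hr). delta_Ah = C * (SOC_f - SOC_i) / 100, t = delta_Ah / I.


Step 1: dSOC = 94.92% - 19.92% = 75%
Step 2: delta_Ah = 36.11 * 75 / 100 = 27.083 Ah
Step 3: t = 27.083 / 45.47 = 0.5956 hr

0.5956 hr


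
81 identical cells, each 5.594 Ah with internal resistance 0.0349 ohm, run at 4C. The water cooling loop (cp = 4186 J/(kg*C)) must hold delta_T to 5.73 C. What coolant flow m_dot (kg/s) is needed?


Step 1: I = 4 * 5.594 = 22.376 A
Step 2: Q_cell = I^2 * R = 22.376^2 * 0.0349 = 17.474 W
Step 3: Q_total = 81 * 17.474 = 1415.4 W
Step 4: m_dot = Q_total / (cp * dT) = 1415.4 / (4186 * 5.73) = 0.05901 kg/s

0.05901 kg/s


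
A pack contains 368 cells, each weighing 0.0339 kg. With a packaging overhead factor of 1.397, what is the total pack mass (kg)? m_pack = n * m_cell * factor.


m_pack = n * m_cell * overhead = 368 * 0.0339 * 1.397 = 17.43 kg

17.43 kg


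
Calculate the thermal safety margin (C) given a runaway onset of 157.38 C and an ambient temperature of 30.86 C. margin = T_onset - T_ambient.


Safety margin = 157.38 C - 30.86 C = 126.52 C

126.52 C


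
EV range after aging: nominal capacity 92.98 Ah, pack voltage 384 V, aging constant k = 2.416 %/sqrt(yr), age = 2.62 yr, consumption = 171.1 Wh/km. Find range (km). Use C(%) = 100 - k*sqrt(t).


Step 1: capacity retention = 100 - 2.416 * sqrt(2.62) = 100 - 2.416 * 1.6186 = 96.089%
Step 2: C_now = 92.98 * 96.089/100 = 89.344 Ah
Step 3: E_pack = V * C_now = 384 * 89.344 = 34308 Wh
Step 4: range = E_pack / consumption = 34308 / 171.1 = 200.5 km

200.5 km


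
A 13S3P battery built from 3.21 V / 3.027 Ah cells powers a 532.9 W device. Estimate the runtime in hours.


Step 1: E_pack = Ns * V_cell * Np * C_cell = 13 * 3.21 * 3 * 3.027 = 378.95 Wh
Step 2: t = E_pack / P = 378.95 / 532.9 = 0.7111 hr

0.7111 hr


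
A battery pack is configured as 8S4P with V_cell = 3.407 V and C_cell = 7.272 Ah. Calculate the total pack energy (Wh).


E = Ns * Vcell * Np * Ccell = 8 * 3.407 * 4 * 7.272 = 792.8 Wh

792.8 Wh


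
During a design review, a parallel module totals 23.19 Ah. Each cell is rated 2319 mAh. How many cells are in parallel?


Convert: C_cell = 2319 mAh = 2.319 Ah
n = C_total / C_cell = 23.19 / 2.319 = 10

10


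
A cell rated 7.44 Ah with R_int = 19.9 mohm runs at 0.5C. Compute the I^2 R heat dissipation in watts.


Convert: R = 19.9 mohm = 0.0199 ohm
Step 1: I = C_rate * capacity = 0.5 * 7.44 = 3.72 A
Step 2: Q = I^2 * R = 3.72^2 * 0.0199 = 13.838 * 0.0199 = 0.2754 W

0.2754 W


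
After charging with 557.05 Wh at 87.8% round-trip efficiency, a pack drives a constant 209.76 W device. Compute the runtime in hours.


Step 1: E_discharge = eta/100 * E_charge = 87.8/100 * 557.05 = 489.09 Wh
Step 2: t = E_discharge / P = 489.09 / 209.76 = 2.332 hr

2.332 hr


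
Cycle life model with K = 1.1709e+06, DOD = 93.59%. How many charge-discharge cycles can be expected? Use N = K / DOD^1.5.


Step 1: DOD^1.5 = 93.59^1.5 = 905.41
Step 2: N = 1.1709e+06 / 905.41 = 1293 cycles

1293 cycles


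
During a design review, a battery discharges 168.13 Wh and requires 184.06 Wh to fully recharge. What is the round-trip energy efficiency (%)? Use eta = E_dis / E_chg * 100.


Round-trip efficiency = 168.13/184.06 * 100% = 91.35%

91.35%


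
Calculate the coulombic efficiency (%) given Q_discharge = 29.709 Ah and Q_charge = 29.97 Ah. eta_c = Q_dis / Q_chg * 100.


eta_c = Q_dis / Q_chg * 100 = 29.709 / 29.97 * 100 = 99.13%

99.13%


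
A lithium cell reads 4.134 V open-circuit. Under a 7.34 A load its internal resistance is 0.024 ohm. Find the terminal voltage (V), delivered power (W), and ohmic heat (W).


Step 1: V_terminal = OCV - I*R = 4.134 - 7.34 * 0.024 = 3.9578 V
Step 2: P_out = V_terminal * I = 3.9578 * 7.34 = 29.05 W
Step 3: Q = I^2 * R = 7.34^2 * 0.024 = 1.293 W

V=3.9578 V, P=29.05 W, Q=1.293 W


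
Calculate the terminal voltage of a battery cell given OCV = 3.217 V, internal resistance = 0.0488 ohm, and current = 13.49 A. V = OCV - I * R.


IR drop = 13.49 * 0.0488 = 0.65831 V
V = 3.217 - 0.65831 = 2.559 V

2.559 V


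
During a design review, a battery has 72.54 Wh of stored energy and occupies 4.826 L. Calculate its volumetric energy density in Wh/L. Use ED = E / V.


ED = E / V = 72.54 / 4.826 = 15.03 Wh/L

15.03 Wh/L


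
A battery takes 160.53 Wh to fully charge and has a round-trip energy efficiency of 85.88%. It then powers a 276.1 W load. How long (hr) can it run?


Step 1: E_discharge = eta/100 * E_charge = 85.88/100 * 160.53 = 137.86 Wh
Step 2: t = E_discharge / P = 137.86 / 276.1 = 0.4993 hr

0.4993 hr


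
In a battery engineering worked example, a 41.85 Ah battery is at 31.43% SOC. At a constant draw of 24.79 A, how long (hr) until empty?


Step 1: remaining = SOC/100 * C_total = 31.43/100 * 41.85 = 13.153 Ah
Step 2: t = remaining / I = 13.153 / 24.79 = 0.5306 hr

0.5306 hr


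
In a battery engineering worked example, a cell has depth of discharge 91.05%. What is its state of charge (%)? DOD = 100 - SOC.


SOC = 100 - DOD = 100 - 91.05 = 8.95%

8.95%


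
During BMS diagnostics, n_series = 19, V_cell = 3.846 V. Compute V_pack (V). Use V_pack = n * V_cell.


With 19 cells in series at 3.846 V each, V_pack = 73.074 V

73.074 V


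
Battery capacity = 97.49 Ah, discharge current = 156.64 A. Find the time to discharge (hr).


t = capacity / current = 97.49 / 156.64 = 0.6224 hr

0.6224 hr


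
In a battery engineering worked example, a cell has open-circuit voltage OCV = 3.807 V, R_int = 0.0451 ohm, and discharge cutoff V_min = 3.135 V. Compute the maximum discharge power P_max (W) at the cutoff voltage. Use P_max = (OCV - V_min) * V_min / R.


P_max = (OCV - V_min) * V_min / R = (3.807 - 3.135) * 3.135 / 0.0451 = 0.672 * 3.135 / 0.0451 = 46.71 W

46.71 W


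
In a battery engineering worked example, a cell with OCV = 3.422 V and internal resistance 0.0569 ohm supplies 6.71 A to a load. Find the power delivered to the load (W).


Step 1: V_terminal = OCV - I*R = 3.422 - 6.71 * 0.0569 = 3.0402 V
Step 2: P_out = V_terminal * I = 3.0402 * 6.71 = 20.40 W

20.40 W


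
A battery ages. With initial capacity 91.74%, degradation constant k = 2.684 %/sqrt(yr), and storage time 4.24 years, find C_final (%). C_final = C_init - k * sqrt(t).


sqrt(t) = sqrt(4.24) = 2.0591
C_final = 91.74 - 2.684 * 2.0591 = 86.21%

86.21%


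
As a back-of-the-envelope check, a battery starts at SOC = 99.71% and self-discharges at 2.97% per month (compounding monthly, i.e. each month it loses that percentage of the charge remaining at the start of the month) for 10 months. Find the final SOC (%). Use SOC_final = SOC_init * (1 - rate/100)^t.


Monthly retention factor = 1 - 2.97/100 = 0.9703
Over 10 months: factor^10 = 0.73971
SOC_final = 99.71 * 0.73971 = 73.76%

73.76%


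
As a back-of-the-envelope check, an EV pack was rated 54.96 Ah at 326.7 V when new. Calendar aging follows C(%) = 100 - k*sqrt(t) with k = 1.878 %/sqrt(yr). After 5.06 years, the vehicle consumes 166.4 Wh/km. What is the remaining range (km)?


Step 1: capacity retention = 100 - 1.878 * sqrt(5.06) = 100 - 1.878 * 2.2494 = 95.776%
Step 2: C_now = 54.96 * 95.776/100 = 52.638 Ah
Step 3: E_pack = V * C_now = 326.7 * 52.638 = 17197 Wh
Step 4: range = E_pack / consumption = 17197 / 166.4 = 103.3 km

103.3 km


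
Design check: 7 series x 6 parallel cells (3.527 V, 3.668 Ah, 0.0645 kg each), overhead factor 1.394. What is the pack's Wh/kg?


Step 1: V_pack = 7 * 3.527 = 24.689 V
Step 2: C_pack = 6 * 3.668 = 22.008 Ah
Step 3: E_pack = V_pack * C_pack = 24.689 * 22.008 = 543.36 Wh
Step 4: m_pack = 7 * 6 * 0.0645 * 1.394 = 3.7763 kg
Step 5: ED = E_pack / m_pack = 543.36 / 3.7763 = 143.9 Wh/kg

143.9 Wh/kg


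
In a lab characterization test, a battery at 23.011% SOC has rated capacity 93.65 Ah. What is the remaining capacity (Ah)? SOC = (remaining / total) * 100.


remaining = SOC / 100 * total = 23.011 / 100 * 93.65 = 21.55 Ah

21.55 Ah


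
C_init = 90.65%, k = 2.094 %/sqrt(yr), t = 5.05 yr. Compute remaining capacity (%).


Step 1: sqrt(5.05 yr) = 2.2472
Step 2: drop = 2.094 * 2.2472 = 4.7056
Step 3: C_final = 90.65 - 4.7056 = 85.94%

85.94%


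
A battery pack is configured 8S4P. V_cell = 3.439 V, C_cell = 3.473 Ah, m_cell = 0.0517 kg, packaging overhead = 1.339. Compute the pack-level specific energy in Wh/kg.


Step 1: V_pack = 8 * 3.439 = 27.512 V
Step 2: C_pack = 4 * 3.473 = 13.892 Ah
Step 3: E_pack = V_pack * C_pack = 27.512 * 13.892 = 382.2 Wh
Step 4: m_pack = 8 * 4 * 0.0517 * 1.339 = 2.2152 kg
Step 5: ED = E_pack / m_pack = 382.2 / 2.2152 = 172.5 Wh/kg

172.5 Wh/kg


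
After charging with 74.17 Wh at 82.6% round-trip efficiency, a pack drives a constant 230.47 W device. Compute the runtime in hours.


Step 1: E_discharge = eta/100 * E_charge = 82.6/100 * 74.17 = 61.264 Wh
Step 2: t = E_discharge / P = 61.264 / 230.47 = 0.2658 hr

0.2658 hr


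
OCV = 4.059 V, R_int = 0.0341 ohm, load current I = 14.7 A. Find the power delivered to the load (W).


Step 1: V_terminal = OCV - I*R = 4.059 - 14.7 * 0.0341 = 3.5577 V
Step 2: P_out = V_terminal * I = 3.5577 * 14.7 = 52.30 W

52.30 W


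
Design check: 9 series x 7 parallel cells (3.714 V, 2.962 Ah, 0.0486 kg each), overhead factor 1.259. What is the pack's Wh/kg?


Step 1: V_pack = 9 * 3.714 = 33.426 V
Step 2: C_pack = 7 * 2.962 = 20.734 Ah
Step 3: E_pack = V_pack * C_pack = 33.426 * 20.734 = 693.05 Wh
Step 4: m_pack = 9 * 7 * 0.0486 * 1.259 = 3.8548 kg
Step 5: ED = E_pack / m_pack = 693.05 / 3.8548 = 179.8 Wh/kg

179.8 Wh/kg


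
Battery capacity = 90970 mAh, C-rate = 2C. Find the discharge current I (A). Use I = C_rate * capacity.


Convert: capacity = 90970 mAh = 90.97 Ah
I = C_rate * capacity = 2 * 90.97 = 181.94 A

181.94 A
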